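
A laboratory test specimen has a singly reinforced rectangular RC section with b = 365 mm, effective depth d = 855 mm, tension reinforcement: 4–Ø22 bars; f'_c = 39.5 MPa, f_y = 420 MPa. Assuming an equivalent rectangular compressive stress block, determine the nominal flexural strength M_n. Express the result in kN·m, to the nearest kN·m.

M_n ≈ 529 kN·m

A_s = 4 × 380 = 1520 mm².
T = A_s f_y = 1520 × 420 = 638400 N = 638.4 kN.
From C = T: a = T/(0.85 f'_c b) = 638400/(0.85 × 39.5 × 365) = 52.09 mm.
M_n = T(d − a/2) = 638.4 kN × (855 − 26.045) mm = 529.20 kN·m.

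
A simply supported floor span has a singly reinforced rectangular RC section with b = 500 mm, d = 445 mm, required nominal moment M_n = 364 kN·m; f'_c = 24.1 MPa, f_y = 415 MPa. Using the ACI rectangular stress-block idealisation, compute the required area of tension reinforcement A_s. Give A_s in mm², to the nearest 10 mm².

A_s ≈ 2190 mm²

With M_n = 0.85 f'_c a b (d − a/2), solve the quadratic for a:
a = d − √(d² − 2M_n/(0.85 f'_c b)) = 445 − √(445² − 2 × 364×10⁶/(0.85 × 24.1 × 500)) = 88.70 mm.
A_s = 0.85 f'_c a b / f_y = 0.85 × 24.1 × 88.70 × 500 / 415 = 2189.2 mm².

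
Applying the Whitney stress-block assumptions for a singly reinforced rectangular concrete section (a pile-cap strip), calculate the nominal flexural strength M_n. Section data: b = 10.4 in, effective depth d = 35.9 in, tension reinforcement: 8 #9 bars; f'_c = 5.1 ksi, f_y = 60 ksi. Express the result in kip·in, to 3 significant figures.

A_s = 8 × 1 = 8 in².
T = A_s f_y = 8 × 60 = 480 kips.
a = T/(0.85 f'_c b) = 480/(0.85 × 5.1 × 10.4) = 10.647 in.
M_n = T(d − a/2) = 480 × (35.9 − 5.3235) = 14676.7 kip·in.

M_n ≈ 14700 kip·in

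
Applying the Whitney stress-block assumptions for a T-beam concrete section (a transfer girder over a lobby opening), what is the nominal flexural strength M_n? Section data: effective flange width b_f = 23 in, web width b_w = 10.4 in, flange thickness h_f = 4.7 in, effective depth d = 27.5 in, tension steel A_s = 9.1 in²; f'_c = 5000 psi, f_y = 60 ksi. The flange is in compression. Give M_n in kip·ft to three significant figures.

M_n ≈ 1120 kip·ft

Tension: T = A_s f_y = 9.1 × 60 = 546 kips.
Try a within the flange: a = T/(0.85 f'_c b_f) = 546/(0.85 × 5 × 23) = 5.586 in.
a = 5.586 > h_f = 4.7 in: the block extends into the web. Split into flange-overhang and web parts.
C_f = 0.85 f'_c (b_f − b_w) h_f = 0.85 × 5 × (23 − 10.4) × 4.7 = 251.7 kips.
Remaining web compression depth: a_w = (T − C_f)/(0.85 f'_c b_w) = (546 − 251.7)/(0.85 × 5 × 10.4) = 6.658 in.
M_n = C_f(d − h_f/2) + (T − C_f)(d − a_w/2) = 251.7 × (27.5 − 2.35) + 294.3 × (27.5 − 3.329) = 6330.3 + 7113.5 = 13443.8 kip·in.
M_n = 13443.8/12 = 1120.32 kip·ft.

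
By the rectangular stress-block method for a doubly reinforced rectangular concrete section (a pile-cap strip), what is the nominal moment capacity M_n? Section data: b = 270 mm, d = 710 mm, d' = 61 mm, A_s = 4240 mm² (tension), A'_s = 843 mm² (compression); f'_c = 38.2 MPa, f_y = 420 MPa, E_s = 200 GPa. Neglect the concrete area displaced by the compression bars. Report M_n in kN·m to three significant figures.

M_n ≈ 1130 kN·m

Assume both tension and compression steel yield.
Net tension couple steel: A_s − A'_s = 3397 mm².
a = (A_s − A'_s) f_y / (0.85 f'_c b) = 1426740/(0.85 × 38.2 × 270) = 162.74 mm.
c = a/β₁ = 162.74/0.777 = 209.45 mm; ε'_s = 0.003(c − d')/c = 0.0021 ≥ f_y/E_s = 0.0021, so compression steel does yield.
M_n = (A_s − A'_s) f_y (d − a/2) + A'_s f_y (d − d') = [1426740 × (710 − 81.37) + 354060 × (710 − 61)] × 10⁻⁶ = 896.89 + 229.78 = 1126.67 kN·m.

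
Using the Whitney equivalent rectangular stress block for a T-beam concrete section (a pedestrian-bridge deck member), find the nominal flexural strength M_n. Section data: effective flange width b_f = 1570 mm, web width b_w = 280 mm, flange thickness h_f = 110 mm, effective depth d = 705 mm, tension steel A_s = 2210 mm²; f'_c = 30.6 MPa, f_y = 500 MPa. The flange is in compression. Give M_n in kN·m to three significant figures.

M_n ≈ 764 kN·m

Tension: T = A_s f_y = 2210 × 500 = 1105000 N.
Try a within the flange: a = T/(0.85 f'_c b_f) = 1105000/(0.85 × 30.6 × 1570) = 27.06 mm.
Since a = 27.06 ≤ h_f = 110 mm, the stress block lies entirely in the flange; analyse as a rectangular beam of width b_f.
M_n = T(d − a/2) = 1105000 × (705 − 13.53) = 764.07 × 10⁶ N·mm.
M_n = 764.07 kN·m.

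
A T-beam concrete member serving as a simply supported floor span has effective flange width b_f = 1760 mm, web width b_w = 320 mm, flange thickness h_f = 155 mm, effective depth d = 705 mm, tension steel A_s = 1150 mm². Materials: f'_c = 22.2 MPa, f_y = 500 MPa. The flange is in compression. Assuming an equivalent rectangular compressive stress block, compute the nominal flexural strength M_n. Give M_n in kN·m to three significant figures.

M_n ≈ 400 kN·m

Tension: T = A_s f_y = 1150 × 500 = 575000 N.
Try a within the flange: a = T/(0.85 f'_c b_f) = 575000/(0.85 × 22.2 × 1760) = 17.31 mm.
Since a = 17.31 ≤ h_f = 155 mm, the stress block lies entirely in the flange; analyse as a rectangular beam of width b_f.
M_n = T(d − a/2) = 575000 × (705 − 8.655) = 400.40 × 10⁶ N·mm.
M_n = 400.40 kN·m.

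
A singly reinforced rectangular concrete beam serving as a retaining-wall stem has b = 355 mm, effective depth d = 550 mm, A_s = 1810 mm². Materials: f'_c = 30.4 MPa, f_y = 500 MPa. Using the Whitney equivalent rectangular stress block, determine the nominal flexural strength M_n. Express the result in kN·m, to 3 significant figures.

M_n ≈ 453 kN·m

T = A_s f_y = 1810 × 500 = 905000 N = 905 kN.
From C = T: a = T/(0.85 f'_c b) = 905000/(0.85 × 30.4 × 355) = 98.66 mm.
M_n = T(d − a/2) = 905 kN × (550 − 49.33) mm = 453.11 kN·m.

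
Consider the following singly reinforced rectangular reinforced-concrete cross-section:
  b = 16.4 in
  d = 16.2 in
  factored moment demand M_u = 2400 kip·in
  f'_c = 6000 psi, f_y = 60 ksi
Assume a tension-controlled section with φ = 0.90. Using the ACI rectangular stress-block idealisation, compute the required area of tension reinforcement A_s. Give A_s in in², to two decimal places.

M_n = M_u/φ = 2400/0.90 = 2666.67 kip·in.
From M_n = 0.85 f'_c a b (d − a/2):
a = d − √(d² − 2M_n/(0.85 f'_c b)) = 16.2 − √(16.2² − 2 × 2666.67/(0.85 × 6 × 16.4)) = 2.105 in.
A_s = 0.85 f'_c a b / f_y = 0.85 × 6 × 2.105 × 16.4 / 60 = 2.934 in².

A_s ≈ 2.93 in²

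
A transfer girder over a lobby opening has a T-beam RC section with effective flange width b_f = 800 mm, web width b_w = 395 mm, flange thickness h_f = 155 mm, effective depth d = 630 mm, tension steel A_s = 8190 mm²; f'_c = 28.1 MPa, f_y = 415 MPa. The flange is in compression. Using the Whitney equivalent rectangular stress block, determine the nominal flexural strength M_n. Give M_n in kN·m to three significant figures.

M_n ≈ 1830 kN·m

Tension: T = A_s f_y = 8190 × 415 = 3398850 N.
Try a within the flange: a = T/(0.85 f'_c b_f) = 3398850/(0.85 × 28.1 × 800) = 177.88 mm.
a = 177.88 > h_f = 155 mm: the block extends into the web. Split into flange-overhang and web parts.
C_f = 0.85 f'_c (b_f − b_w) h_f = 0.85 × 28.1 × (800 − 395) × 155 = 1499381 N.
Remaining web compression depth: a_w = (T − C_f)/(0.85 f'_c b_w) = (3398850 − 1499381)/(0.85 × 28.1 × 395) = 201.33 mm.
M_n = C_f(d − h_f/2) + (T − C_f)(d − a_w/2) = 1499381 × (630 − 77.5) + 1899469 × (630 − 100.665) = 828.41 + 1005.46 = 1833.87 × 10⁶ N·mm.
M_n = 1833.87 kN·m.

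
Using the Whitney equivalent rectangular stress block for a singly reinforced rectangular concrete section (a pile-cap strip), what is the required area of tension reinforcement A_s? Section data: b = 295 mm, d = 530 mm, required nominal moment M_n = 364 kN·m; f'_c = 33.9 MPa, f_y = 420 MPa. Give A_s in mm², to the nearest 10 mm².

A_s ≈ 1780 mm²

With M_n = 0.85 f'_c a b (d − a/2), solve the quadratic for a:
a = d − √(d² − 2M_n/(0.85 f'_c b)) = 530 − √(530² − 2 × 364×10⁶/(0.85 × 33.9 × 295)) = 88.12 mm.
A_s = 0.85 f'_c a b / f_y = 0.85 × 33.9 × 88.12 × 295 / 420 = 1783.5 mm².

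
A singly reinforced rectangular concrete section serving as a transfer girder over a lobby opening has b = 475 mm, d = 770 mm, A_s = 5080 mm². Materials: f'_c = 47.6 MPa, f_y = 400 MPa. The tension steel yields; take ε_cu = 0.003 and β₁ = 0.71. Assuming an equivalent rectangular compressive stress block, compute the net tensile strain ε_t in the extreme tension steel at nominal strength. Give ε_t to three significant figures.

ε_t ≈ 0.0125

a = A_s f_y/(0.85 f'_c b) = 105.73 mm.
β₁ = 0.71, so c = a/β₁ = 105.73/0.71 = 148.92 mm.
From the linear strain diagram with ε_cu = 0.003: ε_t = 0.003 (d − c)/c = 0.003 × (770 − 148.92)/148.92 = 0.0125.
Since ε_t ≥ 0.005, the section is tension-controlled.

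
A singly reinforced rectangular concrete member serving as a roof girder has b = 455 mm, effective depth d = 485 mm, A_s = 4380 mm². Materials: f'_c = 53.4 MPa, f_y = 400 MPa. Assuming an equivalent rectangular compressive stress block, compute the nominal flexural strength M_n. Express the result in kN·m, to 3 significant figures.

T = A_s f_y = 4380 × 400 = 1752000 N = 1752 kN.
From C = T: a = T/(0.85 f'_c b) = 1752000/(0.85 × 53.4 × 455) = 84.83 mm.
M_n = T(d − a/2) = 1752 kN × (485 − 42.415) mm = 775.41 kN·m.

M_n ≈ 775 kN·m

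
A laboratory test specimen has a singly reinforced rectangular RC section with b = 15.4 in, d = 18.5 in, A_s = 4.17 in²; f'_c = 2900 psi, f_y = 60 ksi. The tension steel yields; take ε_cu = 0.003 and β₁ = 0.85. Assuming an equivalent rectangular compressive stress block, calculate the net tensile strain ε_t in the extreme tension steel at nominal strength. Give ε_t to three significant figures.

a = A_s f_y/(0.85 f'_c b) = 6.591 in.
β₁ = 0.85, so c = a/β₁ = 6.591/0.85 = 7.754 in.
From the linear strain diagram with ε_cu = 0.003: ε_t = 0.003 (d − c)/c = 0.003 × (18.5 − 7.754)/7.754 = 0.00416.
ε_t is between 0.004 and 0.005 — transition zone.

ε_t ≈ 0.00416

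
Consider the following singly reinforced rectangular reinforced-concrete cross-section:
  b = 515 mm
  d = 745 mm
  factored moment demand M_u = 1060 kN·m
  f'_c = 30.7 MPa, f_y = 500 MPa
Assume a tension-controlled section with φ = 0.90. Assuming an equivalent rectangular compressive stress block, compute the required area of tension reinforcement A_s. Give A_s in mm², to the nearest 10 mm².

M_n = M_u/φ = 1060/0.90 = 1177.78 kN·m.
With M_n = 0.85 f'_c a b (d − a/2), solve the quadratic for a:
a = d − √(d² − 2M_n/(0.85 f'_c b)) = 745 − √(745² − 2 × 1177.78×10⁶/(0.85 × 30.7 × 515)) = 128.76 mm.
A_s = 0.85 f'_c a b / f_y = 0.85 × 30.7 × 128.76 × 515 / 500 = 3460.8 mm².

A_s ≈ 3460 mm²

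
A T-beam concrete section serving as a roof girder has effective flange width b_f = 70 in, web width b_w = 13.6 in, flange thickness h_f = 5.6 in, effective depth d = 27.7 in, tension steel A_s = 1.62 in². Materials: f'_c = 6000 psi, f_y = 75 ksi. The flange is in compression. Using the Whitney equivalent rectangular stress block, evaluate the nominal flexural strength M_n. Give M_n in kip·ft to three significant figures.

Tension: T = A_s f_y = 1.62 × 75 = 121.5 kips.
Try a within the flange: a = T/(0.85 f'_c b_f) = 121.5/(0.85 × 6 × 70) = 0.340 in.
Since a = 0.340 ≤ h_f = 5.6 in, the stress block lies entirely in the flange; analyse as a rectangular beam of width b_f.
M_n = T(d − a/2) = 121.5 × (27.7 − 0.17) = 3344.9 kip·in.
M_n = 3344.9/12 = 278.74 kip·ft.

M_n ≈ 279 kip·ft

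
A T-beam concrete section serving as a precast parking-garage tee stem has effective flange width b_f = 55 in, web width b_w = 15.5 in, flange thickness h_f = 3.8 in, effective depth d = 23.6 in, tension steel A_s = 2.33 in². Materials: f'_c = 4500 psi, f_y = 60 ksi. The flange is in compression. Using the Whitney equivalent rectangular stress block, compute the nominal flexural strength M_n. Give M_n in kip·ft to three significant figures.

M_n ≈ 271 kip·ft

Tension: T = A_s f_y = 2.33 × 60 = 139.8 kips.
Try a within the flange: a = T/(0.85 f'_c b_f) = 139.8/(0.85 × 4.5 × 55) = 0.665 in.
Since a = 0.665 ≤ h_f = 3.8 in, the stress block lies entirely in the flange; analyse as a rectangular beam of width b_f.
M_n = T(d − a/2) = 139.8 × (23.6 − 0.3325) = 3252.8 kip·in.
M_n = 3252.8/12 = 271.07 kip·ft.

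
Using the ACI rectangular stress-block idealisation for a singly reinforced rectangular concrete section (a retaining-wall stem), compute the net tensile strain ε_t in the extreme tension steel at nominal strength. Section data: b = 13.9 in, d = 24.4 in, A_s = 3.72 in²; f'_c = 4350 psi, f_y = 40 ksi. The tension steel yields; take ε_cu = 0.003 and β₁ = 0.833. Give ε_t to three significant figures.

a = A_s f_y/(0.85 f'_c b) = 2.895 in.
β₁ = 0.833, so c = a/β₁ = 2.895/0.833 = 3.475 in.
From the linear strain diagram with ε_cu = 0.003: ε_t = 0.003 (d − c)/c = 0.003 × (24.4 − 3.475)/3.475 = 0.0181.
Since ε_t ≥ 0.005, the section is tension-controlled.

ε_t ≈ 0.0181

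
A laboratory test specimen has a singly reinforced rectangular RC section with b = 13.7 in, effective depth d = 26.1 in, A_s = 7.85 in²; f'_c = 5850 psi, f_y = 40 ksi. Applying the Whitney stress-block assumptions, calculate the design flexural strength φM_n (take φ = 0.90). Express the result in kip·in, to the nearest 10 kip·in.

φM_n ≈ 6720 kip·in

T = A_s f_y = 7.85 × 40 = 314 kips.
a = T/(0.85 f'_c b) = 314/(0.85 × 5.85 × 13.7) = 4.609 in.
M_n = T(d − a/2) = 314 × (26.1 − 2.3045) = 7471.8 kip·in.
φM_n = 0.90 × 7471.8 = 6724.6 kip·in.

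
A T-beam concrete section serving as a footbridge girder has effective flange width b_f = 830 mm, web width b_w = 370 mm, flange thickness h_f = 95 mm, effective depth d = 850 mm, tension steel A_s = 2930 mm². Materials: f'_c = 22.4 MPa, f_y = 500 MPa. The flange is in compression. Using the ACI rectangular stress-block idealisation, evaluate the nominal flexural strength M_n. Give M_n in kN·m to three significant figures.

Tension: T = A_s f_y = 2930 × 500 = 1465000 N.
Try a within the flange: a = T/(0.85 f'_c b_f) = 1465000/(0.85 × 22.4 × 830) = 92.70 mm.
Since a = 92.70 ≤ h_f = 95 mm, the stress block lies entirely in the flange; analyse as a rectangular beam of width b_f.
M_n = T(d − a/2) = 1465000 × (850 − 46.35) = 1177.35 × 10⁶ N·mm.
M_n = 1177.35 kN·m.

M_n ≈ 1180 kN·m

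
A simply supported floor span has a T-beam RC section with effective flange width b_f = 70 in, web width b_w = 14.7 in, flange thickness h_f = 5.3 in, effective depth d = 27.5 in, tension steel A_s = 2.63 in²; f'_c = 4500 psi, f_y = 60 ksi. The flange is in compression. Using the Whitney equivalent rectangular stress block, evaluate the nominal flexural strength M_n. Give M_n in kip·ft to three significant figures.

M_n ≈ 358 kip·ft

Tension: T = A_s f_y = 2.63 × 60 = 157.8 kips.
Try a within the flange: a = T/(0.85 f'_c b_f) = 157.8/(0.85 × 4.5 × 70) = 0.589 in.
Since a = 0.589 ≤ h_f = 5.3 in, the stress block lies entirely in the flange; analyse as a rectangular beam of width b_f.
M_n = T(d − a/2) = 157.8 × (27.5 − 0.2945) = 4293.0 kip·in.
M_n = 4293.0/12 = 357.75 kip·ft.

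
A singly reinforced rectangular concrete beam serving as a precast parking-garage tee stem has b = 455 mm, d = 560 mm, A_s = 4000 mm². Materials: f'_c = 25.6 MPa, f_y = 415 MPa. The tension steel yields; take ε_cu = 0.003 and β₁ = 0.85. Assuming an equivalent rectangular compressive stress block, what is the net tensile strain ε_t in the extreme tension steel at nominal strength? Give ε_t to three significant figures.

ε_t ≈ 0.00552

a = A_s f_y/(0.85 f'_c b) = 167.66 mm.
β₁ = 0.85, so c = a/β₁ = 167.66/0.85 = 197.25 mm.
From the linear strain diagram with ε_cu = 0.003: ε_t = 0.003 (d − c)/c = 0.003 × (560 − 197.25)/197.25 = 0.00552.
Since ε_t ≥ 0.005, the section is tension-controlled.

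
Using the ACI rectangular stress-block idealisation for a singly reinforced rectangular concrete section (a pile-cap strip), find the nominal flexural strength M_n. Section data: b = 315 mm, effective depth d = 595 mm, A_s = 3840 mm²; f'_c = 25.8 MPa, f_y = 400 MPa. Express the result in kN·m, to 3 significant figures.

M_n ≈ 743 kN·m

T = A_s f_y = 3840 × 400 = 1536000 N = 1536 kN.
From C = T: a = T/(0.85 f'_c b) = 1536000/(0.85 × 25.8 × 315) = 222.35 mm.
M_n = T(d − a/2) = 1536 kN × (595 − 111.175) mm = 743.16 kN·m.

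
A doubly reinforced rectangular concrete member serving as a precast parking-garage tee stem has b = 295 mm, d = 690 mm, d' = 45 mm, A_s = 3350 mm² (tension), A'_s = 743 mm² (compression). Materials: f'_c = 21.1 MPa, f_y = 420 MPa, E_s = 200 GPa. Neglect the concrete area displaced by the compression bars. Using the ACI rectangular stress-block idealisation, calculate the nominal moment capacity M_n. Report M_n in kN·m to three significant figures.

Assume both tension and compression steel yield.
Net tension couple steel: A_s − A'_s = 2607 mm².
a = (A_s − A'_s) f_y / (0.85 f'_c b) = 1094940/(0.85 × 21.1 × 295) = 206.95 mm.
c = a/β₁ = 206.95/0.85 = 243.47 mm; ε'_s = 0.003(c − d')/c = 0.0024 ≥ f_y/E_s = 0.0021, so compression steel does yield.
M_n = (A_s − A'_s) f_y (d − a/2) + A'_s f_y (d − d') = [1094940 × (690 − 103.475) + 312060 × (690 − 45)] × 10⁻⁶ = 642.21 + 201.28 = 843.49 kN·m.

M_n ≈ 843 kN·m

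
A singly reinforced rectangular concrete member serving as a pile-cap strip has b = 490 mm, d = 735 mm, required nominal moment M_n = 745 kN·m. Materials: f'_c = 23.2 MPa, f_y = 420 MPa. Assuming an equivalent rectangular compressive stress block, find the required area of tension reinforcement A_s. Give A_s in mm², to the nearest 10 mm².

A_s ≈ 2620 mm²

With M_n = 0.85 f'_c a b (d − a/2), solve the quadratic for a:
a = d − √(d² − 2M_n/(0.85 f'_c b)) = 735 − √(735² − 2 × 745×10⁶/(0.85 × 23.2 × 490)) = 113.69 mm.
A_s = 0.85 f'_c a b / f_y = 0.85 × 23.2 × 113.69 × 490 / 420 = 2615.6 mm².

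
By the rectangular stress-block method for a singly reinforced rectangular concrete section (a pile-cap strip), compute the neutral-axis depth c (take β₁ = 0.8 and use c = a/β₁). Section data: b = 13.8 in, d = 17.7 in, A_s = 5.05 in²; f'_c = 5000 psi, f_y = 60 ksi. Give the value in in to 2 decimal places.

T = A_s f_y = 5.05 × 60 = 303 kips.
a = T/(0.85 f'_c b) = 303/(0.85 × 5 × 13.8) = 5.1662 in.
With β₁ = 0.8, c = a/β₁ = 5.1662/0.8 = 6.46 in.

c ≈ 6.46 in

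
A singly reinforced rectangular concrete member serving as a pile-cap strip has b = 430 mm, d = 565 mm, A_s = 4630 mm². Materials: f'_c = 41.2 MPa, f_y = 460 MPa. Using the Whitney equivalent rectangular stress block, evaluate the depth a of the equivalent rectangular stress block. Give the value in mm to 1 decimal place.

T = A_s f_y = 4630 × 460 = 2129800 N = 2129.8 kN.
Setting C = 0.85 f'_c a b equal to T: a = 2129800/(0.85 × 41.2 × 430) = 141.4 mm.

a ≈ 141.4 mm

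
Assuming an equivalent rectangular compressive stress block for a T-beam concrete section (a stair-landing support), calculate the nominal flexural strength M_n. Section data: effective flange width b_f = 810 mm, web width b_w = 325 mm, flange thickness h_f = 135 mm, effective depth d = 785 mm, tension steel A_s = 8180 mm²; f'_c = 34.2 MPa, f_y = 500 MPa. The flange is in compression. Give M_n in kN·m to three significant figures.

M_n ≈ 2830 kN·m

Tension: T = A_s f_y = 8180 × 500 = 4090000 N.
Try a within the flange: a = T/(0.85 f'_c b_f) = 4090000/(0.85 × 34.2 × 810) = 173.70 mm.
a = 173.70 > h_f = 135 mm: the block extends into the web. Split into flange-overhang and web parts.
C_f = 0.85 f'_c (b_f − b_w) h_f = 0.85 × 34.2 × (810 − 325) × 135 = 1903358 N.
Remaining web compression depth: a_w = (T − C_f)/(0.85 f'_c b_w) = (4090000 − 1903358)/(0.85 × 34.2 × 325) = 231.45 mm.
M_n = C_f(d − h_f/2) + (T − C_f)(d − a_w/2) = 1903358 × (785 − 67.5) + 2186642 × (785 − 115.725) = 1365.66 + 1463.46 = 2829.12 × 10⁶ N·mm.
M_n = 2829.12 kN·m.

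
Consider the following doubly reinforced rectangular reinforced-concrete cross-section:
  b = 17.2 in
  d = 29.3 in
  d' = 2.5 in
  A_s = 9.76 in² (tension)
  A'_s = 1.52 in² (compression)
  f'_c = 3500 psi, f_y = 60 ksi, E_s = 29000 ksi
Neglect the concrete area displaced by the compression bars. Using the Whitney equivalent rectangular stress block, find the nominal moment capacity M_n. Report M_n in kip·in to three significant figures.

M_n ≈ 14500 kip·in

Assume both steels yield.
a = (A_s − A'_s) f_y/(0.85 f'_c b) = (9.76 − 1.52) × 60/(0.85 × 3.5 × 17.2) = 9.662 in.
c = a/β₁ = 9.662/0.85 = 11.367 in; ε'_s = 0.003(c − d')/c = 0.0023 ≥ ε_y = 0.0021, so the compression steel yields.
M_n = (A_s − A'_s) f_y (d − a/2) + A'_s f_y (d − d') = 494.4 × (29.3 − 4.831) + 91.2 × (29.3 − 2.5) = 12097.5 + 2444.2 = 14541.7 kip·in.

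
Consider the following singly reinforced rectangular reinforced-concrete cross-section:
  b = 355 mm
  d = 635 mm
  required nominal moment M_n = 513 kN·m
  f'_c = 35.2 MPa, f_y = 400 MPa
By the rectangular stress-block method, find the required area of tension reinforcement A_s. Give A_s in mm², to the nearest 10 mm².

With M_n = 0.85 f'_c a b (d − a/2), solve the quadratic for a:
a = d − √(d² − 2M_n/(0.85 f'_c b)) = 635 − √(635² − 2 × 513×10⁶/(0.85 × 35.2 × 355)) = 81.26 mm.
A_s = 0.85 f'_c a b / f_y = 0.85 × 35.2 × 81.26 × 355 / 400 = 2157.8 mm².

A_s ≈ 2160 mm²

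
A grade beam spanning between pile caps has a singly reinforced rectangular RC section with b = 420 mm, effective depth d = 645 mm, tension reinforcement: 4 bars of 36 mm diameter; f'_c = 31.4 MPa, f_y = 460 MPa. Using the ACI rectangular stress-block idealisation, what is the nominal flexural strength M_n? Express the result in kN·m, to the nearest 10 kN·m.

A_s = 4 × 1018 = 4072 mm².
T = A_s f_y = 4072 × 460 = 1873120 N = 1873.12 kN.
From C = T: a = T/(0.85 f'_c b) = 1873120/(0.85 × 31.4 × 420) = 167.10 mm.
M_n = T(d − a/2) = 1873.12 kN × (645 − 83.55) mm = 1051.66 kN·m.

M_n ≈ 1050 kN·m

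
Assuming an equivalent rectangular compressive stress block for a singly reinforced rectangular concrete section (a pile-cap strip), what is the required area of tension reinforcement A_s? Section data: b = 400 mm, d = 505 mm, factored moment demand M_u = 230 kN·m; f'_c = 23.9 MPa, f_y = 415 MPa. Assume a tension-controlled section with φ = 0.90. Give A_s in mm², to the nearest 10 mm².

M_n = M_u/φ = 230/0.90 = 255.556 kN·m.
With M_n = 0.85 f'_c a b (d − a/2), solve the quadratic for a:
a = d − √(d² − 2M_n/(0.85 f'_c b)) = 505 − √(505² − 2 × 255.556×10⁶/(0.85 × 23.9 × 400)) = 66.68 mm.
A_s = 0.85 f'_c a b / f_y = 0.85 × 23.9 × 66.68 × 400 / 415 = 1305.6 mm².

A_s ≈ 1310 mm²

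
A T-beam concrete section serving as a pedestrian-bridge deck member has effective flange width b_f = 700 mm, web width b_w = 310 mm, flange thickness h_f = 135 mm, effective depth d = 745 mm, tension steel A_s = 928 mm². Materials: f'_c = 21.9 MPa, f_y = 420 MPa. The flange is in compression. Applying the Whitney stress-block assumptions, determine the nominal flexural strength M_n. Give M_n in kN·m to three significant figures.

Tension: T = A_s f_y = 928 × 420 = 389760 N.
Try a within the flange: a = T/(0.85 f'_c b_f) = 389760/(0.85 × 21.9 × 700) = 29.91 mm.
Since a = 29.91 ≤ h_f = 135 mm, the stress block lies entirely in the flange; analyse as a rectangular beam of width b_f.
M_n = T(d − a/2) = 389760 × (745 − 14.955) = 284.54 × 10⁶ N·mm.
M_n = 284.54 kN·m.

M_n ≈ 285 kN·m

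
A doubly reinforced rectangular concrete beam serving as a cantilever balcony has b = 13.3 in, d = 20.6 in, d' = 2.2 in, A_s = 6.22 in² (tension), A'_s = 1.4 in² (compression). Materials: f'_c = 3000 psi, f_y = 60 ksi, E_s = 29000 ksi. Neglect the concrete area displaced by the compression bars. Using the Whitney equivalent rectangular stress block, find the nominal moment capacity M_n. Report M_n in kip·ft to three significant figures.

M_n ≈ 523 kip·ft

Assume both steels yield.
a = (A_s − A'_s) f_y/(0.85 f'_c b) = (6.22 − 1.4) × 60/(0.85 × 3 × 13.3) = 8.527 in.
c = a/β₁ = 8.527/0.85 = 10.032 in; ε'_s = 0.003(c − d')/c = 0.0023 ≥ ε_y = 0.0021, so the compression steel yields.
M_n = (A_s − A'_s) f_y (d − a/2) + A'_s f_y (d − d') = 289.2 × (20.6 − 4.2635) + 84 × (20.6 − 2.2) = 4724.5 + 1545.6 = 6270.1 kip·in = 6270.1/12 = 522.51 kip·ft.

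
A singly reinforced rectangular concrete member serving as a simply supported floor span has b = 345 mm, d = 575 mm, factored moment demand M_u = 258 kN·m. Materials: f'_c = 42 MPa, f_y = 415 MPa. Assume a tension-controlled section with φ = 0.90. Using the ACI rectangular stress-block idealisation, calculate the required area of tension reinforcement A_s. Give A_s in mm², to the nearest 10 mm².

A_s ≈ 1250 mm²

M_n = M_u/φ = 258/0.90 = 286.667 kN·m.
With M_n = 0.85 f'_c a b (d − a/2), solve the quadratic for a:
a = d − √(d² − 2M_n/(0.85 f'_c b)) = 575 − √(575² − 2 × 286.667×10⁶/(0.85 × 42 × 345)) = 42.01 mm.
A_s = 0.85 f'_c a b / f_y = 0.85 × 42 × 42.01 × 345 / 415 = 1246.8 mm².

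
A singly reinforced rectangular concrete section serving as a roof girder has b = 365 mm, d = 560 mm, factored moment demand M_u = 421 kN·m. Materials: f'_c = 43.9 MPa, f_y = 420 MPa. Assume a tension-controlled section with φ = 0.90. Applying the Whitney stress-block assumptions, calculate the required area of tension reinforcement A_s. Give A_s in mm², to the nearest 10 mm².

A_s ≈ 2110 mm²

M_n = M_u/φ = 421/0.90 = 467.778 kN·m.
With M_n = 0.85 f'_c a b (d − a/2), solve the quadratic for a:
a = d − √(d² − 2M_n/(0.85 f'_c b)) = 560 − √(560² − 2 × 467.778×10⁶/(0.85 × 43.9 × 365)) = 65.12 mm.
A_s = 0.85 f'_c a b / f_y = 0.85 × 43.9 × 65.12 × 365 / 420 = 2111.7 mm².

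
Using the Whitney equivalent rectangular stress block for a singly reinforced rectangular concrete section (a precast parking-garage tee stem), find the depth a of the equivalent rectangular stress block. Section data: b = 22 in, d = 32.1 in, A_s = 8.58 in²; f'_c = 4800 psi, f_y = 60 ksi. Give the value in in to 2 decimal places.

T = A_s f_y = 8.58 × 60 = 514.8 kips.
a = T/(0.85 f'_c b) = 514.8/(0.85 × 4.8 × 22) = 5.74 in.

a ≈ 5.74 in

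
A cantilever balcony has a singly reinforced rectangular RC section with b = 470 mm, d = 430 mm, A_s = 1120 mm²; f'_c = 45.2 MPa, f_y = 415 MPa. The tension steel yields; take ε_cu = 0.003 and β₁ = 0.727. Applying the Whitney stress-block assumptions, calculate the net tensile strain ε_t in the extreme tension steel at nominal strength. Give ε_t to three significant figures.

ε_t ≈ 0.0334

a = A_s f_y/(0.85 f'_c b) = 25.74 mm.
β₁ = 0.727, so c = a/β₁ = 25.74/0.727 = 35.41 mm.
From the linear strain diagram with ε_cu = 0.003: ε_t = 0.003 (d − c)/c = 0.003 × (430 − 35.41)/35.41 = 0.0334.
Since ε_t ≥ 0.005, the section is tension-controlled.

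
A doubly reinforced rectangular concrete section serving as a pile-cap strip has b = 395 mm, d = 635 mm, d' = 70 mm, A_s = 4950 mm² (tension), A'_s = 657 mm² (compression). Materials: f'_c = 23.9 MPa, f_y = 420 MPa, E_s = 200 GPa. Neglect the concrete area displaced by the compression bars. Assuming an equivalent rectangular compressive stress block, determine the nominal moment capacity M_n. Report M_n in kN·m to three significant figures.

Assume both tension and compression steel yield.
Net tension couple steel: A_s − A'_s = 4293 mm².
a = (A_s − A'_s) f_y / (0.85 f'_c b) = 1803060/(0.85 × 23.9 × 395) = 224.70 mm.
c = a/β₁ = 224.70/0.85 = 264.35 mm; ε'_s = 0.003(c − d')/c = 0.0022 ≥ f_y/E_s = 0.0021, so compression steel does yield.
M_n = (A_s − A'_s) f_y (d − a/2) + A'_s f_y (d − d') = [1803060 × (635 − 112.35) + 275940 × (635 − 70)] × 10⁻⁶ = 942.37 + 155.91 = 1098.28 kN·m.

M_n ≈ 1100 kN·m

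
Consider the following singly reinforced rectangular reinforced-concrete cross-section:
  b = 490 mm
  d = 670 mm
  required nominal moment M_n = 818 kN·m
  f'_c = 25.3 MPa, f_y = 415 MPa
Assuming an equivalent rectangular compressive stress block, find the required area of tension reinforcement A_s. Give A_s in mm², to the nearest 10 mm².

A_s ≈ 3250 mm²

With M_n = 0.85 f'_c a b (d − a/2), solve the quadratic for a:
a = d − √(d² − 2M_n/(0.85 f'_c b)) = 670 − √(670² − 2 × 818×10⁶/(0.85 × 25.3 × 490)) = 128.11 mm.
A_s = 0.85 f'_c a b / f_y = 0.85 × 25.3 × 128.11 × 490 / 415 = 3252.9 mm².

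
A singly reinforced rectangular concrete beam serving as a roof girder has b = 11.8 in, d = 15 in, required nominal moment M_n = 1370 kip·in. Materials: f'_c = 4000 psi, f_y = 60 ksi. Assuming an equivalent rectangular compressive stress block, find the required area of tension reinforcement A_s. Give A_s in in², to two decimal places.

From M_n = 0.85 f'_c a b (d − a/2):
a = d − √(d² − 2M_n/(0.85 f'_c b)) = 15 − √(15² − 2 × 1370/(0.85 × 4 × 11.8)) = 2.482 in.
A_s = 0.85 f'_c a b / f_y = 0.85 × 4 × 2.482 × 11.8 / 60 = 1.660 in².

A_s ≈ 1.66 in²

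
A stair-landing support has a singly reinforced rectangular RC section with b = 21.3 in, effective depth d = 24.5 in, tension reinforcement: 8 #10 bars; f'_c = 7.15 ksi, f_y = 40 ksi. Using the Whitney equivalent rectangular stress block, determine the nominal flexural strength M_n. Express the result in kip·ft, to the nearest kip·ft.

A_s = 8 × 1.27 = 10.16 in².
T = A_s f_y = 10.16 × 40 = 406.4 kips.
a = T/(0.85 f'_c b) = 406.4/(0.85 × 7.15 × 21.3) = 3.139 in.
M_n = T(d − a/2) = 406.4 × (24.5 − 1.5695) = 9319.0 kip·in = 9319.0/12 = 776.58 kip·ft.

M_n ≈ 777 kip·ft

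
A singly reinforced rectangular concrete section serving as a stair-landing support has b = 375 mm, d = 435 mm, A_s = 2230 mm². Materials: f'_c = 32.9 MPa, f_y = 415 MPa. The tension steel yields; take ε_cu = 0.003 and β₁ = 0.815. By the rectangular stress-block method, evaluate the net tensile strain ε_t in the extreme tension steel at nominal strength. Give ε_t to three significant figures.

a = A_s f_y/(0.85 f'_c b) = 88.25 mm.
β₁ = 0.815, so c = a/β₁ = 88.25/0.815 = 108.28 mm.
From the linear strain diagram with ε_cu = 0.003: ε_t = 0.003 (d − c)/c = 0.003 × (435 − 108.28)/108.28 = 0.00905.
Since ε_t ≥ 0.005, the section is tension-controlled.

ε_t ≈ 0.00905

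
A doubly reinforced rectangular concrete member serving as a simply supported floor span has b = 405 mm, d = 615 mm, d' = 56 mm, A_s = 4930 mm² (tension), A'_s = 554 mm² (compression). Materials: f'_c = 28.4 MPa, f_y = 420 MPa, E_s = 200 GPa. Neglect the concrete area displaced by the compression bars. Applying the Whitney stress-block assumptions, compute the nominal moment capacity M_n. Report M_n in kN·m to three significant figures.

Assume both tension and compression steel yield.
Net tension couple steel: A_s − A'_s = 4376 mm².
a = (A_s − A'_s) f_y / (0.85 f'_c b) = 1837920/(0.85 × 28.4 × 405) = 187.99 mm.
c = a/β₁ = 187.99/0.847 = 221.95 mm; ε'_s = 0.003(c − d')/c = 0.0022 ≥ f_y/E_s = 0.0021, so compression steel does yield.
M_n = (A_s − A'_s) f_y (d − a/2) + A'_s f_y (d − d') = [1837920 × (615 − 93.995) + 232680 × (615 − 56)] × 10⁻⁶ = 957.57 + 130.07 = 1087.64 kN·m.

M_n ≈ 1090 kN·m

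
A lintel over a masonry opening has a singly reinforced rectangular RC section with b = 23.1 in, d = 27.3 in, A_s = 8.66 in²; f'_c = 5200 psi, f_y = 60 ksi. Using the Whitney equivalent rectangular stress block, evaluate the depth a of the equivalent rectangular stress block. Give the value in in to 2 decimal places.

T = A_s f_y = 8.66 × 60 = 519.6 kips.
a = T/(0.85 f'_c b) = 519.6/(0.85 × 5.2 × 23.1) = 5.09 in.

a ≈ 5.09 in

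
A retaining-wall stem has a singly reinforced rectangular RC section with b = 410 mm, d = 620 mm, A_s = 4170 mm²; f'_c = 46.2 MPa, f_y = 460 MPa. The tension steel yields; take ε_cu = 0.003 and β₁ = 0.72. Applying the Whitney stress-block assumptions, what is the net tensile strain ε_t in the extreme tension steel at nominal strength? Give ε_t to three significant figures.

a = A_s f_y/(0.85 f'_c b) = 119.14 mm.
β₁ = 0.72, so c = a/β₁ = 119.14/0.72 = 165.47 mm.
From the linear strain diagram with ε_cu = 0.003: ε_t = 0.003 (d − c)/c = 0.003 × (620 − 165.47)/165.47 = 0.00824.
Since ε_t ≥ 0.005, the section is tension-controlled.

ε_t ≈ 0.00824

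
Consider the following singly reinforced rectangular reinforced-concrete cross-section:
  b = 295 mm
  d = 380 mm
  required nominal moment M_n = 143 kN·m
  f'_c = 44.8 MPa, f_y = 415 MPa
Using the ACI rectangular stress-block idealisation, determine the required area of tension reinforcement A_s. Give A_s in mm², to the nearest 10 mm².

A_s ≈ 950 mm²

With M_n = 0.85 f'_c a b (d − a/2), solve the quadratic for a:
a = d − √(d² − 2M_n/(0.85 f'_c b)) = 380 − √(380² − 2 × 143×10⁶/(0.85 × 44.8 × 295)) = 35.12 mm.
A_s = 0.85 f'_c a b / f_y = 0.85 × 44.8 × 35.12 × 295 / 415 = 950.7 mm².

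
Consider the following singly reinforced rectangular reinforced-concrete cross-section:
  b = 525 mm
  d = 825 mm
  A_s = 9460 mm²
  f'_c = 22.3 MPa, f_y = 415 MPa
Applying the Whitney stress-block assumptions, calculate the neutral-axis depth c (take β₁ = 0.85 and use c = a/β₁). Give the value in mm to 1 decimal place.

c ≈ 464.1 mm

T = A_s f_y = 9460 × 415 = 3925900 N = 3925.9 kN.
Setting C = 0.85 f'_c a b equal to T: a = 3925900/(0.85 × 22.3 × 525) = 394.508 mm.
With β₁ = 0.85, c = a/β₁ = 394.508/0.85 = 464.1 mm.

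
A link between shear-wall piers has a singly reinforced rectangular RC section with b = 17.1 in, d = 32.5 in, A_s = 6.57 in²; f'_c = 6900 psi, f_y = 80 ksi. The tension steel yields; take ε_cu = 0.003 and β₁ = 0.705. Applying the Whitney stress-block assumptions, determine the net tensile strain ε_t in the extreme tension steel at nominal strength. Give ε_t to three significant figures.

a = A_s f_y/(0.85 f'_c b) = 5.241 in.
β₁ = 0.705, so c = a/β₁ = 5.241/0.705 = 7.434 in.
From the linear strain diagram with ε_cu = 0.003: ε_t = 0.003 (d − c)/c = 0.003 × (32.5 − 7.434)/7.434 = 0.0101.
Since ε_t ≥ 0.005, the section is tension-controlled.

ε_t ≈ 0.0101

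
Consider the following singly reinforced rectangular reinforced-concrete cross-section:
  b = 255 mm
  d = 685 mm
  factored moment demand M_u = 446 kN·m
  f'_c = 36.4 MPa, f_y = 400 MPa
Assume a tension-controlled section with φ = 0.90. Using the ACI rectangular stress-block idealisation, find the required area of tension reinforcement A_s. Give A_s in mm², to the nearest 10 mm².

M_n = M_u/φ = 446/0.90 = 495.556 kN·m.
With M_n = 0.85 f'_c a b (d − a/2), solve the quadratic for a:
a = d − √(d² − 2M_n/(0.85 f'_c b)) = 685 − √(685² − 2 × 495.556×10⁶/(0.85 × 36.4 × 255)) = 98.82 mm.
A_s = 0.85 f'_c a b / f_y = 0.85 × 36.4 × 98.82 × 255 / 400 = 1949.2 mm².

A_s ≈ 1950 mm²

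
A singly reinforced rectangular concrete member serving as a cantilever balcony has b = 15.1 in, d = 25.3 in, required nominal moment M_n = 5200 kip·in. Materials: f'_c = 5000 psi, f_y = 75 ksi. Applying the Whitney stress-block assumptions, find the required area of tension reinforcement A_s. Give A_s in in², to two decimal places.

A_s ≈ 2.94 in²

From M_n = 0.85 f'_c a b (d − a/2):
a = d − √(d² − 2M_n/(0.85 f'_c b)) = 25.3 − √(25.3² − 2 × 5200/(0.85 × 5 × 15.1)) = 3.436 in.
A_s = 0.85 f'_c a b / f_y = 0.85 × 5 × 3.436 × 15.1 / 75 = 2.940 in².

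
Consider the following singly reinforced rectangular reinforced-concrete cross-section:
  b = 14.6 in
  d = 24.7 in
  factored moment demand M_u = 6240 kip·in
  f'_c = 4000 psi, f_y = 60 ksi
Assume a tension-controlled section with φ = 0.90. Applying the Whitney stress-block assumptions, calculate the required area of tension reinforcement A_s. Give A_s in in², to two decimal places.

A_s ≈ 5.39 in²

M_n = M_u/φ = 6240/0.90 = 6933.33 kip·in.
From M_n = 0.85 f'_c a b (d − a/2):
a = d − √(d² − 2M_n/(0.85 f'_c b)) = 24.7 − √(24.7² − 2 × 6933.33/(0.85 × 4 × 14.6)) = 6.514 in.
A_s = 0.85 f'_c a b / f_y = 0.85 × 4 × 6.514 × 14.6 / 60 = 5.389 in².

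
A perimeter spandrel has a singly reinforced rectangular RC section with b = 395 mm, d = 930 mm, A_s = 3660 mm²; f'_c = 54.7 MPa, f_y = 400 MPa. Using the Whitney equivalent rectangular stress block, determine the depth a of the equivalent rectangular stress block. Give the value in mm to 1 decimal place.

a ≈ 79.7 mm

T = A_s f_y = 3660 × 400 = 1464000 N = 1464 kN.
Setting C = 0.85 f'_c a b equal to T: a = 1464000/(0.85 × 54.7 × 395) = 79.7 mm.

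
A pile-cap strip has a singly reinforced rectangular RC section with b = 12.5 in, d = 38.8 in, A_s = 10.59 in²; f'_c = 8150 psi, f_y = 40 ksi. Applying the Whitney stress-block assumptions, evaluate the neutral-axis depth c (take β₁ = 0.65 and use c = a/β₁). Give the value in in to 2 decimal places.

c ≈ 7.53 in

T = A_s f_y = 10.59 × 40 = 423.6 kips.
a = T/(0.85 f'_c b) = 423.6/(0.85 × 8.15 × 12.5) = 4.8918 in.
With β₁ = 0.65, c = a/β₁ = 4.8918/0.65 = 7.53 in.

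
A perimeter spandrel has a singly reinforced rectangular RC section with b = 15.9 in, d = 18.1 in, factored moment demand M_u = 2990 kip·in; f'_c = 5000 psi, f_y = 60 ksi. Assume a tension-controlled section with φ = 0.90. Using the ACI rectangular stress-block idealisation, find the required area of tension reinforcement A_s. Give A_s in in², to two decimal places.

A_s ≈ 3.33 in²

M_n = M_u/φ = 2990/0.90 = 3322.22 kip·in.
From M_n = 0.85 f'_c a b (d − a/2):
a = d − √(d² − 2M_n/(0.85 f'_c b)) = 18.1 − √(18.1² − 2 × 3322.22/(0.85 × 5 × 15.9)) = 2.958 in.
A_s = 0.85 f'_c a b / f_y = 0.85 × 5 × 2.958 × 15.9 / 60 = 3.331 in².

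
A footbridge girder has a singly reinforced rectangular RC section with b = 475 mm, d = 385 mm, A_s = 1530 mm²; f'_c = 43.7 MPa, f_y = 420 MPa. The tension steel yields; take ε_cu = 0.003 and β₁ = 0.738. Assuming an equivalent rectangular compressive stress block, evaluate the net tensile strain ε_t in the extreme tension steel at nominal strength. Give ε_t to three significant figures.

a = A_s f_y/(0.85 f'_c b) = 36.42 mm.
β₁ = 0.738, so c = a/β₁ = 36.42/0.738 = 49.35 mm.
From the linear strain diagram with ε_cu = 0.003: ε_t = 0.003 (d − c)/c = 0.003 × (385 − 49.35)/49.35 = 0.0204.
Since ε_t ≥ 0.005, the section is tension-controlled.

ε_t ≈ 0.0204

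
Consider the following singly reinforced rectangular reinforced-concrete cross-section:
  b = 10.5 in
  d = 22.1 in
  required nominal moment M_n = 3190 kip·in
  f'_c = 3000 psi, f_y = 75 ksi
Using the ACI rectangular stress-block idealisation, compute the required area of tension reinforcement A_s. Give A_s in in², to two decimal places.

A_s ≈ 2.24 in²

From M_n = 0.85 f'_c a b (d − a/2):
a = d − √(d² − 2M_n/(0.85 f'_c b)) = 22.1 − √(22.1² − 2 × 3190/(0.85 × 3 × 10.5)) = 6.285 in.
A_s = 0.85 f'_c a b / f_y = 0.85 × 3 × 6.285 × 10.5 / 75 = 2.244 in².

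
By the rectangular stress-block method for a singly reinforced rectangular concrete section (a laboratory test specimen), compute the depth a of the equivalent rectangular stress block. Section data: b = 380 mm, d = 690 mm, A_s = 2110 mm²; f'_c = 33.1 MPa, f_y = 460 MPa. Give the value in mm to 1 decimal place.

a ≈ 90.8 mm

T = A_s f_y = 2110 × 460 = 970600 N = 970.6 kN.
Setting C = 0.85 f'_c a b equal to T: a = 970600/(0.85 × 33.1 × 380) = 90.8 mm.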